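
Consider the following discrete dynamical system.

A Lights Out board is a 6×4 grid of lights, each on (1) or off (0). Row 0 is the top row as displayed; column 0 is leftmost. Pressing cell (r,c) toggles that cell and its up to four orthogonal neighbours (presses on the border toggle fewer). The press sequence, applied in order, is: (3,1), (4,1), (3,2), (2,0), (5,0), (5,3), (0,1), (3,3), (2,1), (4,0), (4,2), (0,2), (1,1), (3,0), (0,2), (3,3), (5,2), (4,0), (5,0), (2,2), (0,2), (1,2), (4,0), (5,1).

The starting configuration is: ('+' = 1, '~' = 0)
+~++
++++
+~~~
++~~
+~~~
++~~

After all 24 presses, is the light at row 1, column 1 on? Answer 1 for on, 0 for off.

1

step 0: +~++
++++
+~~~
++~~
+~~~
++~~
step 1: +~++
++++
++~~
~~+~
++~~
++~~
step 2: +~++
++++
++~~
~++~
~~+~
+~~~
step 3: +~++
++++
+++~
~~~+
~~~~
+~~~
step 4: +~++
~+++
~~+~
+~~+
~~~~
+~~~
step 5: +~++
~+++
~~+~
+~~+
+~~~
~+~~
step 6: +~++
~+++
~~+~
+~~+
+~~+
~+++
step 7: ~+~+
~~++
~~+~
+~~+
+~~+
~+++
step 8: ~+~+
~~++
~~++
+~+~
+~~~
~+++
step 9: ~+~+
~+++
++~+
+++~
+~~~
~+++
step 10: ~+~+
~+++
++~+
~++~
~+~~
++++
step 11: ~+~+
~+++
++~+
~+~~
~~++
++~+
step 12: ~~+~
~+~+
++~+
~+~~
~~++
++~+
step 13: ~++~
+~++
+~~+
~+~~
~~++
++~+
step 14: ~++~
+~++
~~~+
+~~~
+~++
++~+
step 15: ~~~+
+~~+
~~~+
+~~~
+~++
++~+
step 16: ~~~+
+~~+
~~~~
+~++
+~+~
++~+
step 17: ~~~+
+~~+
~~~~
+~++
+~~~
+~+~
step 18: ~~~+
+~~+
~~~~
~~++
~+~~
~~+~
step 19: ~~~+
+~~+
~~~~
~~++
++~~
+++~
step 20: ~~~+
+~++
~+++
~~~+
++~~
+++~
step 21: ~++~
+~~+
~+++
~~~+
++~~
+++~
step 22: ~+~~
+++~
~+~+
~~~+
++~~
+++~
step 23: ~+~~
+++~
~+~+
+~~+
~~~~
~++~
step 24: ~+~~
+++~
~+~+
+~~+
~+~~
+~~~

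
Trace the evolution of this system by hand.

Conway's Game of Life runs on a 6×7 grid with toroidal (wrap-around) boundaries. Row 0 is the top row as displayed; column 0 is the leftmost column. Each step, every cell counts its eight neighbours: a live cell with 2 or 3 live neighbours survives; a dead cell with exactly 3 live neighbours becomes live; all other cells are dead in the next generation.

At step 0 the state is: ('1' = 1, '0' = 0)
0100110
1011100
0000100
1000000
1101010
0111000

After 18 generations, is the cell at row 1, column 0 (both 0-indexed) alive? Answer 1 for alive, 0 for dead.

0

gen 0: 0100110
1011100
0000100
1000000
1101010
0111000
gen 1: 1000010
0110000
0100100
1100101
1001101
0001011
gen 2: 1110110
1110000
0001010
0110101
0111000
0001000
gen 3: 1000101
1000010
0001111
1100110
1100100
1000000
gen 4: 1100010
1001000
0101000
0110000
0000110
0000010
gen 5: 1100100
1000101
1101000
0111100
0000110
0000010
gen 6: 1100100
0011111
0000011
1100010
0010010
0000011
gen 7: 1110000
0111000
0111000
1100110
1100110
1100111
gen 8: 0000110
0000000
0000000
0000010
0011000
0001100
gen 9: 0001110
0000000
0000000
0000000
0011000
0010010
gen 10: 0001110
0000100
0000000
0000000
0011000
0010010
gen 11: 0001010
0001110
0000000
0000000
0011000
0010010
gen 12: 0011011
0001010
0000100
0000000
0011000
0010000
gen 13: 0011011
0011011
0000100
0001000
0011000
0100100
gen 14: 1100001
0010001
0010110
0011100
0011100
0100110
gen 15: 0110001
0011001
0110110
0100000
0100000
0100111
gen 16: 0100101
0000101
1100110
1100000
0110010
0100011
gen 17: 0000101
0101101
0100110
0000110
0010010
0100101
gen 18: 0010101
0011001
1010001
0001001
0001001
1001101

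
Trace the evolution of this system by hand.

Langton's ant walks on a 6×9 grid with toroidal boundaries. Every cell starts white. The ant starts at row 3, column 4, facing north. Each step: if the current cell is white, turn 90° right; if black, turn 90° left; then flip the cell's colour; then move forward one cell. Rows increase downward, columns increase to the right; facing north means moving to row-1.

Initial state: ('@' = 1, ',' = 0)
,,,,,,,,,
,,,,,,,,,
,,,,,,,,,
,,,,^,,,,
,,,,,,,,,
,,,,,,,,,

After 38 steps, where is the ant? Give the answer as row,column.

step 0: ,,,,,,,,,
,,,,,,,,,
,,,,,,,,,
,,,,^,,,,
,,,,,,,,,
,,,,,,,,,
step 1: ,,,,,,,,,
,,,,,,,,,
,,,,,,,,,
,,,,@>,,,
,,,,,,,,,
,,,,,,,,,
step 2: ,,,,,,,,,
,,,,,,,,,
,,,,,,,,,
,,,,@@,,,
,,,,,v,,,
,,,,,,,,,
step 3: ,,,,,,,,,
,,,,,,,,,
,,,,,,,,,
,,,,@@,,,
,,,,<@,,,
,,,,,,,,,
step 4: ,,,,,,,,,
,,,,,,,,,
,,,,,,,,,
,,,,^@,,,
,,,,@@,,,
,,,,,,,,,
step 5: ,,,,,,,,,
,,,,,,,,,
,,,,,,,,,
,,,<,@,,,
,,,,@@,,,
,,,,,,,,,
step 6: ,,,,,,,,,
,,,,,,,,,
,,,^,,,,,
,,,@,@,,,
,,,,@@,,,
,,,,,,,,,
step 7: ,,,,,,,,,
,,,,,,,,,
,,,@>,,,,
,,,@,@,,,
,,,,@@,,,
,,,,,,,,,
step 8: ,,,,,,,,,
,,,,,,,,,
,,,@@,,,,
,,,@v@,,,
,,,,@@,,,
,,,,,,,,,
step 9: ,,,,,,,,,
,,,,,,,,,
,,,@@,,,,
,,,<@@,,,
,,,,@@,,,
,,,,,,,,,
step 10: ,,,,,,,,,
,,,,,,,,,
,,,@@,,,,
,,,,@@,,,
,,,v@@,,,
,,,,,,,,,
step 11: ,,,,,,,,,
,,,,,,,,,
,,,@@,,,,
,,,,@@,,,
,,<@@@,,,
,,,,,,,,,
step 12: ,,,,,,,,,
,,,,,,,,,
,,,@@,,,,
,,^,@@,,,
,,@@@@,,,
,,,,,,,,,
step 13: ,,,,,,,,,
,,,,,,,,,
,,,@@,,,,
,,@>@@,,,
,,@@@@,,,
,,,,,,,,,
step 14: ,,,,,,,,,
,,,,,,,,,
,,,@@,,,,
,,@@@@,,,
,,@v@@,,,
,,,,,,,,,
step 15: ,,,,,,,,,
,,,,,,,,,
,,,@@,,,,
,,@@@@,,,
,,@,>@,,,
,,,,,,,,,
step 16: ,,,,,,,,,
,,,,,,,,,
,,,@@,,,,
,,@@^@,,,
,,@,,@,,,
,,,,,,,,,
step 17: ,,,,,,,,,
,,,,,,,,,
,,,@@,,,,
,,@<,@,,,
,,@,,@,,,
,,,,,,,,,
step 18: ,,,,,,,,,
,,,,,,,,,
,,,@@,,,,
,,@,,@,,,
,,@v,@,,,
,,,,,,,,,
step 19: ,,,,,,,,,
,,,,,,,,,
,,,@@,,,,
,,@,,@,,,
,,<@,@,,,
,,,,,,,,,
step 20: ,,,,,,,,,
,,,,,,,,,
,,,@@,,,,
,,@,,@,,,
,,,@,@,,,
,,v,,,,,,
step 21: ,,,,,,,,,
,,,,,,,,,
,,,@@,,,,
,,@,,@,,,
,,,@,@,,,
,<@,,,,,,
step 22: ,,,,,,,,,
,,,,,,,,,
,,,@@,,,,
,,@,,@,,,
,^,@,@,,,
,@@,,,,,,
step 23: ,,,,,,,,,
,,,,,,,,,
,,,@@,,,,
,,@,,@,,,
,@>@,@,,,
,@@,,,,,,
step 24: ,,,,,,,,,
,,,,,,,,,
,,,@@,,,,
,,@,,@,,,
,@@@,@,,,
,@v,,,,,,
step 25: ,,,,,,,,,
,,,,,,,,,
,,,@@,,,,
,,@,,@,,,
,@@@,@,,,
,@,>,,,,,
step 26: ,,,v,,,,,
,,,,,,,,,
,,,@@,,,,
,,@,,@,,,
,@@@,@,,,
,@,@,,,,,
step 27: ,,<@,,,,,
,,,,,,,,,
,,,@@,,,,
,,@,,@,,,
,@@@,@,,,
,@,@,,,,,
step 28: ,,@@,,,,,
,,,,,,,,,
,,,@@,,,,
,,@,,@,,,
,@@@,@,,,
,@^@,,,,,
step 29: ,,@@,,,,,
,,,,,,,,,
,,,@@,,,,
,,@,,@,,,
,@@@,@,,,
,@@>,,,,,
step 30: ,,@@,,,,,
,,,,,,,,,
,,,@@,,,,
,,@,,@,,,
,@@^,@,,,
,@@,,,,,,
step 31: ,,@@,,,,,
,,,,,,,,,
,,,@@,,,,
,,@,,@,,,
,@<,,@,,,
,@@,,,,,,
step 32: ,,@@,,,,,
,,,,,,,,,
,,,@@,,,,
,,@,,@,,,
,@,,,@,,,
,@v,,,,,,
step 33: ,,@@,,,,,
,,,,,,,,,
,,,@@,,,,
,,@,,@,,,
,@,,,@,,,
,@,>,,,,,
step 34: ,,@v,,,,,
,,,,,,,,,
,,,@@,,,,
,,@,,@,,,
,@,,,@,,,
,@,@,,,,,
step 35: ,,@,>,,,,
,,,,,,,,,
,,,@@,,,,
,,@,,@,,,
,@,,,@,,,
,@,@,,,,,
step 36: ,,@,@,,,,
,,,,v,,,,
,,,@@,,,,
,,@,,@,,,
,@,,,@,,,
,@,@,,,,,
step 37: ,,@,@,,,,
,,,<@,,,,
,,,@@,,,,
,,@,,@,,,
,@,,,@,,,
,@,@,,,,,
step 38: ,,@^@,,,,
,,,@@,,,,
,,,@@,,,,
,,@,,@,,,
,@,,,@,,,
,@,@,,,,,

0,3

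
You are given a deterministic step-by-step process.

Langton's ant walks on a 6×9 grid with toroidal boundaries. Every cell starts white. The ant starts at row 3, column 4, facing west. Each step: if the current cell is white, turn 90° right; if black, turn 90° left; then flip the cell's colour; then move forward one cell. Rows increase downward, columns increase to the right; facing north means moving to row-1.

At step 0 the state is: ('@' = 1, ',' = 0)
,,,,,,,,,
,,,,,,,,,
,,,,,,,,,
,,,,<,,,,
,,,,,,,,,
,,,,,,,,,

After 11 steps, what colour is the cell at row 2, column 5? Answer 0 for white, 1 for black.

1

0) ,,,,,,,,,
,,,,,,,,,
,,,,,,,,,
,,,,<,,,,
,,,,,,,,,
,,,,,,,,,
1) ,,,,,,,,,
,,,,,,,,,
,,,,^,,,,
,,,,@,,,,
,,,,,,,,,
,,,,,,,,,
2) ,,,,,,,,,
,,,,,,,,,
,,,,@>,,,
,,,,@,,,,
,,,,,,,,,
,,,,,,,,,
3) ,,,,,,,,,
,,,,,,,,,
,,,,@@,,,
,,,,@v,,,
,,,,,,,,,
,,,,,,,,,
4) ,,,,,,,,,
,,,,,,,,,
,,,,@@,,,
,,,,<@,,,
,,,,,,,,,
,,,,,,,,,
5) ,,,,,,,,,
,,,,,,,,,
,,,,@@,,,
,,,,,@,,,
,,,,v,,,,
,,,,,,,,,
6) ,,,,,,,,,
,,,,,,,,,
,,,,@@,,,
,,,,,@,,,
,,,<@,,,,
,,,,,,,,,
7) ,,,,,,,,,
,,,,,,,,,
,,,,@@,,,
,,,^,@,,,
,,,@@,,,,
,,,,,,,,,
8) ,,,,,,,,,
,,,,,,,,,
,,,,@@,,,
,,,@>@,,,
,,,@@,,,,
,,,,,,,,,
9) ,,,,,,,,,
,,,,,,,,,
,,,,@@,,,
,,,@@@,,,
,,,@v,,,,
,,,,,,,,,
10) ,,,,,,,,,
,,,,,,,,,
,,,,@@,,,
,,,@@@,,,
,,,@,>,,,
,,,,,,,,,
11) ,,,,,,,,,
,,,,,,,,,
,,,,@@,,,
,,,@@@,,,
,,,@,@,,,
,,,,,v,,,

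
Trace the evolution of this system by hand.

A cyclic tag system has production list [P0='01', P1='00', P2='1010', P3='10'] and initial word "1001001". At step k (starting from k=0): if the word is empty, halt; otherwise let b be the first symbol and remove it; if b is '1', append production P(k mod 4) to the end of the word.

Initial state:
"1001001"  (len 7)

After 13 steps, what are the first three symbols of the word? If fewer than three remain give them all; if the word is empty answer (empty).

[0] "1001001"  (len 7)
[1] "00100101"  (len 8)
[2] "0100101"  (len 7)
[3] "100101"  (len 6)
[4] "0010110"  (len 7)
[5] "010110"  (len 6)
[6] "10110"  (len 5)
[7] "01101010"  (len 8)
[8] "1101010"  (len 7)
[9] "10101001"  (len 8)
[10] "010100100"  (len 9)
[11] "10100100"  (len 8)
[12] "010010010"  (len 9)
[13] "10010010"  (len 8)

100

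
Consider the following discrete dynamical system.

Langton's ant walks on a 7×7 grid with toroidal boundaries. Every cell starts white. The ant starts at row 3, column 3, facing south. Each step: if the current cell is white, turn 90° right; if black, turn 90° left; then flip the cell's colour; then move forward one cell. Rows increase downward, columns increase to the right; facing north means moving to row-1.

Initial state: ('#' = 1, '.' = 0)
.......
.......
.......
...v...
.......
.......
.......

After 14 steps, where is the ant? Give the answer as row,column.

[0] .......
.......
.......
...v...
.......
.......
.......
[1] .......
.......
.......
..<#...
.......
.......
.......
[2] .......
.......
..^....
..##...
.......
.......
.......
[3] .......
.......
..#>...
..##...
.......
.......
.......
[4] .......
.......
..##...
..#v...
.......
.......
.......
[5] .......
.......
..##...
..#.>..
.......
.......
.......
[6] .......
.......
..##...
..#.#..
....v..
.......
.......
[7] .......
.......
..##...
..#.#..
...<#..
.......
.......
[8] .......
.......
..##...
..#^#..
...##..
.......
.......
[9] .......
.......
..##...
..##>..
...##..
.......
.......
[10] .......
.......
..##^..
..##...
...##..
.......
.......
[11] .......
.......
..###>.
..##...
...##..
.......
.......
[12] .......
.......
..####.
..##.v.
...##..
.......
.......
[13] .......
.......
..####.
..##<#.
...##..
.......
.......
[14] .......
.......
..##^#.
..####.
...##..
.......
.......

2,4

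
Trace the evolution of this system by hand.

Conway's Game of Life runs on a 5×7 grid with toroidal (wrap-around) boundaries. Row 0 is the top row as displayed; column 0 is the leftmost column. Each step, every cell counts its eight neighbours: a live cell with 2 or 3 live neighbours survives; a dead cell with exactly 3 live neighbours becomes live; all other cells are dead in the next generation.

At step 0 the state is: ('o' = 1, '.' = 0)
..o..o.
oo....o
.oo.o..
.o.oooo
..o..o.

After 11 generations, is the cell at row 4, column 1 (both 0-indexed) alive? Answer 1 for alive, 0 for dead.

0) ..o..o.
oo....o
.oo.o..
.o.oooo
..o..o.
1) o.o..o.
o..o.oo
....o..
oo....o
.oo....
2) o.oooo.
oo.o.o.
.o..o..
ooo....
..o....
3) o....o.
o....o.
...oo.o
o.oo...
o...o.o
4) oo..oo.
o....o.
ooooooo
ooo....
o..ooo.
5) oo.o...
.......
...ooo.
.......
...o.o.
6) ..o.o..
..oo...
....o..
...o.o.
..o.o..
7) .oo.o..
..o.o..
..o.o..
...o.o.
..o.oo.
8) .oo.o..
..o.oo.
..o.oo.
..o..o.
.oo..o.
9) ....o..
..o....
.oo...o
..o..oo
....oo.
10) ...ooo.
.ooo...
oooo.oo
ooooo.o
...oo.o
11) .....o.
.......
.....o.
.......
.o....o

1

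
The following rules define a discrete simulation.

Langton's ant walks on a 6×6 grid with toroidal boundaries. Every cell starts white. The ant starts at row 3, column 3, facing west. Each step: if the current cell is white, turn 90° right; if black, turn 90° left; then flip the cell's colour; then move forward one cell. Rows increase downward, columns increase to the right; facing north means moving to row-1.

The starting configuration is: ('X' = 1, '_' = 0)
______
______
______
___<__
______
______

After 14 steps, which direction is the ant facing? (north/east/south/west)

east

k=0  ______
______
______
___<__
______
______
k=1  ______
______
___^__
___X__
______
______
k=2  ______
______
___X>_
___X__
______
______
k=3  ______
______
___XX_
___Xv_
______
______
k=4  ______
______
___XX_
___<X_
______
______
k=5  ______
______
___XX_
____X_
___v__
______
k=6  ______
______
___XX_
____X_
__<X__
______
k=7  ______
______
___XX_
__^_X_
__XX__
______
k=8  ______
______
___XX_
__X>X_
__XX__
______
k=9  ______
______
___XX_
__XXX_
__Xv__
______
k=10  ______
______
___XX_
__XXX_
__X_>_
______
k=11  ______
______
___XX_
__XXX_
__X_X_
____v_
k=12  ______
______
___XX_
__XXX_
__X_X_
___<X_
k=13  ______
______
___XX_
__XXX_
__X^X_
___XX_
k=14  ______
______
___XX_
__XXX_
__XX>_
___XX_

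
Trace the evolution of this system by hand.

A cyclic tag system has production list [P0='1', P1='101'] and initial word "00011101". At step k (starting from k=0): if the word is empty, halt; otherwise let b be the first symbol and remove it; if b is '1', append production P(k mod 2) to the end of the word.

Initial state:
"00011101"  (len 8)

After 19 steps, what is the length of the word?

k=0  "00011101"  (len 8)
k=1  "0011101"  (len 7)
k=2  "011101"  (len 6)
k=3  "11101"  (len 5)
k=4  "1101101"  (len 7)
k=5  "1011011"  (len 7)
k=6  "011011101"  (len 9)
k=7  "11011101"  (len 8)
k=8  "1011101101"  (len 10)
k=9  "0111011011"  (len 10)
k=10  "111011011"  (len 9)
k=11  "110110111"  (len 9)
k=12  "10110111101"  (len 11)
k=13  "01101111011"  (len 11)
k=14  "1101111011"  (len 10)
k=15  "1011110111"  (len 10)
k=16  "011110111101"  (len 12)
k=17  "11110111101"  (len 11)
k=18  "1110111101101"  (len 13)
k=19  "1101111011011"  (len 13)

13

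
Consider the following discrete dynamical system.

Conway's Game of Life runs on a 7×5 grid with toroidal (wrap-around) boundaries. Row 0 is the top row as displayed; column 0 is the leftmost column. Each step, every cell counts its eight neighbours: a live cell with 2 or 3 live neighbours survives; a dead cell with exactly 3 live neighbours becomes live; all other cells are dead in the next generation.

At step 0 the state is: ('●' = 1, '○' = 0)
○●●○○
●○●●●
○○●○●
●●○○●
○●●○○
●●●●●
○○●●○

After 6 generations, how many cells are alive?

4

k=0  ○●●○○
●○●●●
○○●○●
●●○○●
○●●○○
●●●●●
○○●●○
k=1  ●○○○○
●○○○●
○○●○○
○○○○●
○○○○○
●○○○●
○○○○○
k=2  ●○○○●
●●○○●
●○○●●
○○○○○
●○○○●
○○○○○
●○○○●
k=3  ○○○●○
○●○○○
○●○●○
○○○●○
○○○○○
○○○○○
●○○○●
k=4  ●○○○●
○○○○○
○○○○○
○○●○○
○○○○○
○○○○○
○○○○●
k=5  ●○○○●
○○○○○
○○○○○
○○○○○
○○○○○
○○○○○
●○○○●
k=6  ●○○○●
○○○○○
○○○○○
○○○○○
○○○○○
○○○○○
●○○○●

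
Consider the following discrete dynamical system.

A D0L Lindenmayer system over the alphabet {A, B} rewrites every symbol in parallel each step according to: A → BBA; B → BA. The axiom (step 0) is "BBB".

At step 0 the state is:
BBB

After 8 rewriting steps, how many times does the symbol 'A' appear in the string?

1224

gen 0: BBB
gen 1: BABABA
gen 2: BABBABABBABABBA
gen 3: BABBABABABBABABBABABABBABABBABABABBA
gen 4: BABBABABABBABABBABABBABABABBABABBABABABBABABBABABBABABABBABABBABABABBABABBABABBABABABBA
gen 5: BABBABABABBABABBABABBABABABBABABBABABABBABABBABABABBABABBA…BABBABABBABABABBABABBABABABBABABBABABABBABABBABABBABABABBA  (len 210)
gen 6: BABBABABABBABABBABABBABABABBABABBABABABBABABBABABABBABABBA…BABBABABBABABABBABABBABABABBABABBABABABBABABBABABBABABABBA  (len 507)
gen 7: BABBABABABBABABBABABBABABABBABABBABABABBABABBABABABBABABBA…BABBABABBABABABBABABBABABABBABABBABABABBABABBABABBABABABBA  (len 1224)
gen 8: BABBABABABBABABBABABBABABABBABABBABABABBABABBABABABBABABBA…BABBABABBABABABBABABBABABABBABABBABABABBABABBABABBABABABBA  (len 2955)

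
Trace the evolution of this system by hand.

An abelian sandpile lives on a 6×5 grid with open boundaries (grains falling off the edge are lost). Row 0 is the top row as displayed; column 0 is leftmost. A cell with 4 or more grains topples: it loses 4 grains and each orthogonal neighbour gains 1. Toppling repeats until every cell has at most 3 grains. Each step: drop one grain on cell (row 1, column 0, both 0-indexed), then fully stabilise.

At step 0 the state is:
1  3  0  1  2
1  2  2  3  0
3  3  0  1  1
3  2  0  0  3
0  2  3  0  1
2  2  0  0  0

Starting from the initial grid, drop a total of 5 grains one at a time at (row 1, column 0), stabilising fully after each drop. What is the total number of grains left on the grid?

t=0: 1  3  0  1  2
1  2  2  3  0
3  3  0  1  1
3  2  0  0  3
0  2  3  0  1
2  2  0  0  0
t=1: 1  3  0  1  2
2  2  2  3  0
3  3  0  1  1
3  2  0  0  3
0  2  3  0  1
2  2  0  0  0
t=2: 1  3  0  1  2
3  2  2  3  0
3  3  0  1  1
3  2  0  0  3
0  2  3  0  1
2  2  0  0  0
t=3: 3  0  1  1  2
2  1  3  3  0
2  2  1  1  1
1  0  1  0  3
1  3  3  0  1
2  2  0  0  0
t=4: 3  0  1  1  2
3  1  3  3  0
2  2  1  1  1
1  0  1  0  3
1  3  3  0  1
2  2  0  0  0
t=5: 0  1  1  1  2
1  2  3  3  0
3  2  1  1  1
1  0  1  0  3
1  3  3  0  1
2  2  0  0  0

39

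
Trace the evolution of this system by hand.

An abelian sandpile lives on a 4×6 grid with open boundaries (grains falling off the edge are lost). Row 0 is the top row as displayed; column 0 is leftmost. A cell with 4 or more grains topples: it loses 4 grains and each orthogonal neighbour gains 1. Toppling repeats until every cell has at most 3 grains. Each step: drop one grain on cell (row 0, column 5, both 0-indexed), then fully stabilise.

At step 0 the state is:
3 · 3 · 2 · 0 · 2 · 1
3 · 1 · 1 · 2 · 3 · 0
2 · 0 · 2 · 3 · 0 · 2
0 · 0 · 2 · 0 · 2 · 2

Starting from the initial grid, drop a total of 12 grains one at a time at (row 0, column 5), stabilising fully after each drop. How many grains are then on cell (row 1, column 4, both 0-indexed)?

1

0) 3 · 3 · 2 · 0 · 2 · 1
3 · 1 · 1 · 2 · 3 · 0
2 · 0 · 2 · 3 · 0 · 2
0 · 0 · 2 · 0 · 2 · 2
1) 3 · 3 · 2 · 0 · 2 · 2
3 · 1 · 1 · 2 · 3 · 0
2 · 0 · 2 · 3 · 0 · 2
0 · 0 · 2 · 0 · 2 · 2
2) 3 · 3 · 2 · 0 · 2 · 3
3 · 1 · 1 · 2 · 3 · 0
2 · 0 · 2 · 3 · 0 · 2
0 · 0 · 2 · 0 · 2 · 2
3) 3 · 3 · 2 · 0 · 3 · 0
3 · 1 · 1 · 2 · 3 · 1
2 · 0 · 2 · 3 · 0 · 2
0 · 0 · 2 · 0 · 2 · 2
4) 3 · 3 · 2 · 0 · 3 · 1
3 · 1 · 1 · 2 · 3 · 1
2 · 0 · 2 · 3 · 0 · 2
0 · 0 · 2 · 0 · 2 · 2
5) 3 · 3 · 2 · 0 · 3 · 2
3 · 1 · 1 · 2 · 3 · 1
2 · 0 · 2 · 3 · 0 · 2
0 · 0 · 2 · 0 · 2 · 2
6) 3 · 3 · 2 · 0 · 3 · 3
3 · 1 · 1 · 2 · 3 · 1
2 · 0 · 2 · 3 · 0 · 2
0 · 0 · 2 · 0 · 2 · 2
7) 3 · 3 · 2 · 1 · 1 · 1
3 · 1 · 1 · 3 · 0 · 3
2 · 0 · 2 · 3 · 1 · 2
0 · 0 · 2 · 0 · 2 · 2
8) 3 · 3 · 2 · 1 · 1 · 2
3 · 1 · 1 · 3 · 0 · 3
2 · 0 · 2 · 3 · 1 · 2
0 · 0 · 2 · 0 · 2 · 2
9) 3 · 3 · 2 · 1 · 1 · 3
3 · 1 · 1 · 3 · 0 · 3
2 · 0 · 2 · 3 · 1 · 2
0 · 0 · 2 · 0 · 2 · 2
10) 3 · 3 · 2 · 1 · 2 · 1
3 · 1 · 1 · 3 · 1 · 0
2 · 0 · 2 · 3 · 1 · 3
0 · 0 · 2 · 0 · 2 · 2
11) 3 · 3 · 2 · 1 · 2 · 2
3 · 1 · 1 · 3 · 1 · 0
2 · 0 · 2 · 3 · 1 · 3
0 · 0 · 2 · 0 · 2 · 2
12) 3 · 3 · 2 · 1 · 2 · 3
3 · 1 · 1 · 3 · 1 · 0
2 · 0 · 2 · 3 · 1 · 3
0 · 0 · 2 · 0 · 2 · 2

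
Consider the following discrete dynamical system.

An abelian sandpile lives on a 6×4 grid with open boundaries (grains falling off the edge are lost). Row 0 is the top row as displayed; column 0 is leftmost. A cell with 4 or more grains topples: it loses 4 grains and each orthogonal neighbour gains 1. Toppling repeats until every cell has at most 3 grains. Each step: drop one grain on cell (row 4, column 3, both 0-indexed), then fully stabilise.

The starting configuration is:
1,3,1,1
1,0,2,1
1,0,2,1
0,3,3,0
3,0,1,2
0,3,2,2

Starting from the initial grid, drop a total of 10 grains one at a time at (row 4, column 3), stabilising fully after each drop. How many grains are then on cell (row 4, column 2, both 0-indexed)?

gen 0: 1,3,1,1
1,0,2,1
1,0,2,1
0,3,3,0
3,0,1,2
0,3,2,2
gen 1: 1,3,1,1
1,0,2,1
1,0,2,1
0,3,3,0
3,0,1,3
0,3,2,2
gen 2: 1,3,1,1
1,0,2,1
1,0,2,1
0,3,3,1
3,0,2,0
0,3,2,3
gen 3: 1,3,1,1
1,0,2,1
1,0,2,1
0,3,3,1
3,0,2,1
0,3,2,3
gen 4: 1,3,1,1
1,0,2,1
1,0,2,1
0,3,3,1
3,0,2,2
0,3,2,3
gen 5: 1,3,1,1
1,0,2,1
1,0,2,1
0,3,3,1
3,0,2,3
0,3,2,3
gen 6: 1,3,1,1
1,0,2,1
1,0,2,1
0,3,3,2
3,0,3,1
0,3,3,0
gen 7: 1,3,1,1
1,0,2,1
1,0,2,1
0,3,3,2
3,0,3,2
0,3,3,0
gen 8: 1,3,1,1
1,0,2,1
1,0,2,1
0,3,3,2
3,0,3,3
0,3,3,0
gen 9: 1,3,1,1
1,0,2,1
1,1,3,2
1,0,2,0
3,3,2,2
1,0,1,2
gen 10: 1,3,1,1
1,0,2,1
1,1,3,2
1,0,2,0
3,3,2,3
1,0,1,2

2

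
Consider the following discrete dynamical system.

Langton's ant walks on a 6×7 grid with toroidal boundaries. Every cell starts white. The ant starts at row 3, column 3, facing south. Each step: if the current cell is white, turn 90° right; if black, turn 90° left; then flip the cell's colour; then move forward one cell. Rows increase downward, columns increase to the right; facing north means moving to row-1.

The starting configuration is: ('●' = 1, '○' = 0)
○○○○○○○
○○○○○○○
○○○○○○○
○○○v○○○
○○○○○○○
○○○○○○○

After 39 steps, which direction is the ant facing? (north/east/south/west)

gen 0: ○○○○○○○
○○○○○○○
○○○○○○○
○○○v○○○
○○○○○○○
○○○○○○○
gen 1: ○○○○○○○
○○○○○○○
○○○○○○○
○○<●○○○
○○○○○○○
○○○○○○○
gen 2: ○○○○○○○
○○○○○○○
○○^○○○○
○○●●○○○
○○○○○○○
○○○○○○○
gen 3: ○○○○○○○
○○○○○○○
○○●>○○○
○○●●○○○
○○○○○○○
○○○○○○○
gen 4: ○○○○○○○
○○○○○○○
○○●●○○○
○○●v○○○
○○○○○○○
○○○○○○○
gen 5: ○○○○○○○
○○○○○○○
○○●●○○○
○○●○>○○
○○○○○○○
○○○○○○○
gen 6: ○○○○○○○
○○○○○○○
○○●●○○○
○○●○●○○
○○○○v○○
○○○○○○○
gen 7: ○○○○○○○
○○○○○○○
○○●●○○○
○○●○●○○
○○○<●○○
○○○○○○○
gen 8: ○○○○○○○
○○○○○○○
○○●●○○○
○○●^●○○
○○○●●○○
○○○○○○○
gen 9: ○○○○○○○
○○○○○○○
○○●●○○○
○○●●>○○
○○○●●○○
○○○○○○○
gen 10: ○○○○○○○
○○○○○○○
○○●●^○○
○○●●○○○
○○○●●○○
○○○○○○○
gen 11: ○○○○○○○
○○○○○○○
○○●●●>○
○○●●○○○
○○○●●○○
○○○○○○○
gen 12: ○○○○○○○
○○○○○○○
○○●●●●○
○○●●○v○
○○○●●○○
○○○○○○○
gen 13: ○○○○○○○
○○○○○○○
○○●●●●○
○○●●<●○
○○○●●○○
○○○○○○○
gen 14: ○○○○○○○
○○○○○○○
○○●●^●○
○○●●●●○
○○○●●○○
○○○○○○○
gen 15: ○○○○○○○
○○○○○○○
○○●<○●○
○○●●●●○
○○○●●○○
○○○○○○○
gen 16: ○○○○○○○
○○○○○○○
○○●○○●○
○○●v●●○
○○○●●○○
○○○○○○○
gen 17: ○○○○○○○
○○○○○○○
○○●○○●○
○○●○>●○
○○○●●○○
○○○○○○○
gen 18: ○○○○○○○
○○○○○○○
○○●○^●○
○○●○○●○
○○○●●○○
○○○○○○○
gen 19: ○○○○○○○
○○○○○○○
○○●○●>○
○○●○○●○
○○○●●○○
○○○○○○○
gen 20: ○○○○○○○
○○○○○^○
○○●○●○○
○○●○○●○
○○○●●○○
○○○○○○○
gen 21: ○○○○○○○
○○○○○●>
○○●○●○○
○○●○○●○
○○○●●○○
○○○○○○○
gen 22: ○○○○○○○
○○○○○●●
○○●○●○v
○○●○○●○
○○○●●○○
○○○○○○○
gen 23: ○○○○○○○
○○○○○●●
○○●○●<●
○○●○○●○
○○○●●○○
○○○○○○○
gen 24: ○○○○○○○
○○○○○^●
○○●○●●●
○○●○○●○
○○○●●○○
○○○○○○○
gen 25: ○○○○○○○
○○○○<○●
○○●○●●●
○○●○○●○
○○○●●○○
○○○○○○○
gen 26: ○○○○^○○
○○○○●○●
○○●○●●●
○○●○○●○
○○○●●○○
○○○○○○○
gen 27: ○○○○●>○
○○○○●○●
○○●○●●●
○○●○○●○
○○○●●○○
○○○○○○○
gen 28: ○○○○●●○
○○○○●v●
○○●○●●●
○○●○○●○
○○○●●○○
○○○○○○○
gen 29: ○○○○●●○
○○○○<●●
○○●○●●●
○○●○○●○
○○○●●○○
○○○○○○○
gen 30: ○○○○●●○
○○○○○●●
○○●○v●●
○○●○○●○
○○○●●○○
○○○○○○○
gen 31: ○○○○●●○
○○○○○●●
○○●○○>●
○○●○○●○
○○○●●○○
○○○○○○○
gen 32: ○○○○●●○
○○○○○^●
○○●○○○●
○○●○○●○
○○○●●○○
○○○○○○○
gen 33: ○○○○●●○
○○○○<○●
○○●○○○●
○○●○○●○
○○○●●○○
○○○○○○○
gen 34: ○○○○^●○
○○○○●○●
○○●○○○●
○○●○○●○
○○○●●○○
○○○○○○○
gen 35: ○○○<○●○
○○○○●○●
○○●○○○●
○○●○○●○
○○○●●○○
○○○○○○○
gen 36: ○○○●○●○
○○○○●○●
○○●○○○●
○○●○○●○
○○○●●○○
○○○^○○○
gen 37: ○○○●○●○
○○○○●○●
○○●○○○●
○○●○○●○
○○○●●○○
○○○●>○○
gen 38: ○○○●v●○
○○○○●○●
○○●○○○●
○○●○○●○
○○○●●○○
○○○●●○○
gen 39: ○○○<●●○
○○○○●○●
○○●○○○●
○○●○○●○
○○○●●○○
○○○●●○○

west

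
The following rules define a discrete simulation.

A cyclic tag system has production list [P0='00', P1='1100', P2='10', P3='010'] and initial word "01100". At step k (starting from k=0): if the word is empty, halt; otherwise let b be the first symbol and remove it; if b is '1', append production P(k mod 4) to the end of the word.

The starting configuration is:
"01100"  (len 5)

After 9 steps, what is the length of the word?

8

[0] "01100"  (len 5)
[1] "1100"  (len 4)
[2] "1001100"  (len 7)
[3] "00110010"  (len 8)
[4] "0110010"  (len 7)
[5] "110010"  (len 6)
[6] "100101100"  (len 9)
[7] "0010110010"  (len 10)
[8] "010110010"  (len 9)
[9] "10110010"  (len 8)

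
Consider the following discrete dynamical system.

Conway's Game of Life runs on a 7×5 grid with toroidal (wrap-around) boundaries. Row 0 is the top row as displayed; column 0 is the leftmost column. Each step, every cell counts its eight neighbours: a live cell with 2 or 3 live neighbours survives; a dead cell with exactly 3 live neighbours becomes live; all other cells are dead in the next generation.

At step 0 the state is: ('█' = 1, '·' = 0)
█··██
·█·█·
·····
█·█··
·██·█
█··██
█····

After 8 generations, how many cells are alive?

5

0) █··██
·█·█·
·····
█·█··
·██·█
█··██
█····
1) ████·
█·██·
·██··
█·██·
··█··
··██·
·█···
2) █··█·
█····
█····
···█·
····█
·███·
█···█
3) ██···
██···
····█
····█
····█
·███·
█····
4) ····█
·█··█
····█
█··██
█·█·█
█████
█···█
5) ···██
···██
·····
·█···
·····
··█··
··█··
6) ··█·█
···██
·····
·····
·····
·····
··█··
7) ··█·█
···██
·····
·····
·····
·····
···█·
8) ··█·█
···██
·····
·····
·····
·····
···█·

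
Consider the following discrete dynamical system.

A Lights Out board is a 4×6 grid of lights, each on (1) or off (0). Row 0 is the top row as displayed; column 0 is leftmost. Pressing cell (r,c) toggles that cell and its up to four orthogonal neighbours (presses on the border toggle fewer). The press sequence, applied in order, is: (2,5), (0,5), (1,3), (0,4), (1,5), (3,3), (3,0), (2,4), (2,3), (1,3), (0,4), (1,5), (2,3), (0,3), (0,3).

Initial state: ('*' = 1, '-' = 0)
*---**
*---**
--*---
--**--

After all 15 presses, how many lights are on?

8

[0] *---**
*---**
--*---
--**--
[1] *---**
*---*-
--*-**
--**-*
[2] *-----
*---**
--*-**
--**-*
[3] *--*--
*-**-*
--****
--**-*
[4] *---**
*-****
--****
--**-*
[5] *---*-
*-**--
--***-
--**-*
[6] *---*-
*-**--
--*-*-
----**
[7] *---*-
*-**--
*-*-*-
**--**
[8] *---*-
*-***-
*-**-*
**---*
[9] *---*-
*-*-*-
*---**
**-*-*
[10] *--**-
*--*--
*--***
**-*-*
[11] *----*
*--**-
*--***
**-*-*
[12] *-----
*--*-*
*--**-
**-*-*
[13] *-----
*----*
*-*---
**---*
[14] *-***-
*--*-*
*-*---
**---*
[15] *-----
*----*
*-*---
**---*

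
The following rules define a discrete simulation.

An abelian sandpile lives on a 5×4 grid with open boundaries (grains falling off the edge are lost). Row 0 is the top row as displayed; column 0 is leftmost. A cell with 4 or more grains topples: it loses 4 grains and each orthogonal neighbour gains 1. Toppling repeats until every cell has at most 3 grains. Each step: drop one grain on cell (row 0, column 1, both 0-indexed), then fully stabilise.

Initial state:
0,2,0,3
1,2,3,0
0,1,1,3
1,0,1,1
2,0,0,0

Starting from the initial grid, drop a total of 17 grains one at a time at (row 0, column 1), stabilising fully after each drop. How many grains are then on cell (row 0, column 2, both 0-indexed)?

k=0  0,2,0,3
1,2,3,0
0,1,1,3
1,0,1,1
2,0,0,0
k=1  0,3,0,3
1,2,3,0
0,1,1,3
1,0,1,1
2,0,0,0
k=2  1,0,1,3
1,3,3,0
0,1,1,3
1,0,1,1
2,0,0,0
k=3  1,1,1,3
1,3,3,0
0,1,1,3
1,0,1,1
2,0,0,0
k=4  1,2,1,3
1,3,3,0
0,1,1,3
1,0,1,1
2,0,0,0
k=5  1,3,1,3
1,3,3,0
0,1,1,3
1,0,1,1
2,0,0,0
k=6  2,1,3,3
2,1,0,1
0,2,2,3
1,0,1,1
2,0,0,0
k=7  2,2,3,3
2,1,0,1
0,2,2,3
1,0,1,1
2,0,0,0
k=8  2,3,3,3
2,1,0,1
0,2,2,3
1,0,1,1
2,0,0,0
k=9  3,1,1,0
2,2,1,2
0,2,2,3
1,0,1,1
2,0,0,0
k=10  3,2,1,0
2,2,1,2
0,2,2,3
1,0,1,1
2,0,0,0
k=11  3,3,1,0
2,2,1,2
0,2,2,3
1,0,1,1
2,0,0,0
k=12  0,1,2,0
3,3,1,2
0,2,2,3
1,0,1,1
2,0,0,0
k=13  0,2,2,0
3,3,1,2
0,2,2,3
1,0,1,1
2,0,0,0
k=14  0,3,2,0
3,3,1,2
0,2,2,3
1,0,1,1
2,0,0,0
k=15  2,1,3,0
0,1,2,2
1,3,2,3
1,0,1,1
2,0,0,0
k=16  2,2,3,0
0,1,2,2
1,3,2,3
1,0,1,1
2,0,0,0
k=17  2,3,3,0
0,1,2,2
1,3,2,3
1,0,1,1
2,0,0,0

3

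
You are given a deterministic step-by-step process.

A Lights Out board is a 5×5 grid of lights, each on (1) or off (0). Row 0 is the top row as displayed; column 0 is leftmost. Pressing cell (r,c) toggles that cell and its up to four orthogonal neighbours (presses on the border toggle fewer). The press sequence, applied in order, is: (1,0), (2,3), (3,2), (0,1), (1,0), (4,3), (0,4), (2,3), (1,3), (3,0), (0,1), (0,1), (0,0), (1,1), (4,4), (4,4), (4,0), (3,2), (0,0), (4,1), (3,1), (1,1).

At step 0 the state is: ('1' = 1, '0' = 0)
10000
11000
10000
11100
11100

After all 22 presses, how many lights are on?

12

k=0  10000
11000
10000
11100
11100
k=1  00000
00000
00000
11100
11100
k=2  00000
00010
00111
11110
11100
k=3  00000
00010
00011
10000
11000
k=4  11100
01010
00011
10000
11000
k=5  01100
10010
10011
10000
11000
k=6  01100
10010
10011
10010
11111
k=7  01111
10011
10011
10010
11111
k=8  01111
10001
10100
10000
11111
k=9  01101
10110
10110
10000
11111
k=10  01101
10110
00110
01000
01111
k=11  10001
11110
00110
01000
01111
k=12  01101
10110
00110
01000
01111
k=13  10101
00110
00110
01000
01111
k=14  11101
11010
01110
01000
01111
k=15  11101
11010
01110
01001
01100
k=16  11101
11010
01110
01000
01111
k=17  11101
11010
01110
11000
10111
k=18  11101
11010
01010
10110
10011
k=19  00101
01010
01010
10110
10011
k=20  00101
01010
01010
11110
01111
k=21  00101
01010
00010
00010
00111
k=22  01101
10110
01010
00010
00111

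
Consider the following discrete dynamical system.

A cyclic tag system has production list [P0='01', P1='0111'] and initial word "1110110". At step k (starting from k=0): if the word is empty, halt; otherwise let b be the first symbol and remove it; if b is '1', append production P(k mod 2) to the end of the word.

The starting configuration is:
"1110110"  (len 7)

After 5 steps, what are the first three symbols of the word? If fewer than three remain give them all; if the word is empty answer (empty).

100

step 0: "1110110"  (len 7)
step 1: "11011001"  (len 8)
step 2: "10110010111"  (len 11)
step 3: "011001011101"  (len 12)
step 4: "11001011101"  (len 11)
step 5: "100101110101"  (len 12)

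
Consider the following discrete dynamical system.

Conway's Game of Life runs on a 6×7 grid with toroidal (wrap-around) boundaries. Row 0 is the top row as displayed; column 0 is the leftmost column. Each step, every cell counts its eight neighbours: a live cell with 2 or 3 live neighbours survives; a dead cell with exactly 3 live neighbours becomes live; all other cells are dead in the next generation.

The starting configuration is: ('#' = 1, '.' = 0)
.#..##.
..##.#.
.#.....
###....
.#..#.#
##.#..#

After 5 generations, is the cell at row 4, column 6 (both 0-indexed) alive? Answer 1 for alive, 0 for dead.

0) .#..##.
..##.#.
.#.....
###....
.#..#.#
##.#..#
1) .#...#.
.###.#.
#..#...
..#....
...#.##
.#.#..#
2) .#.#.##
##.#..#
...##..
..###.#
#..####
......#
3) .#..##.
.#.#..#
.#....#
#.#...#
#.#....
..##...
4) ##..##.
.#..#.#
.#...##
..#...#
#.#...#
..###..
5) ##....#
.##.#..
.##...#
..#....
#.#..##
..#.#..

1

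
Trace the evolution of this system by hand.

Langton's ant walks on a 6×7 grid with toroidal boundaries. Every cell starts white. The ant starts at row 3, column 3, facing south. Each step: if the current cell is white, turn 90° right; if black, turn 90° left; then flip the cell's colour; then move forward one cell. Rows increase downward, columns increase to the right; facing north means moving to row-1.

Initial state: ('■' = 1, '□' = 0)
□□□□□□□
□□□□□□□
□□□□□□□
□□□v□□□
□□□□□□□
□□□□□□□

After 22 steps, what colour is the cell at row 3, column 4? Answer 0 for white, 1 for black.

0) □□□□□□□
□□□□□□□
□□□□□□□
□□□v□□□
□□□□□□□
□□□□□□□
1) □□□□□□□
□□□□□□□
□□□□□□□
□□<■□□□
□□□□□□□
□□□□□□□
2) □□□□□□□
□□□□□□□
□□^□□□□
□□■■□□□
□□□□□□□
□□□□□□□
3) □□□□□□□
□□□□□□□
□□■>□□□
□□■■□□□
□□□□□□□
□□□□□□□
4) □□□□□□□
□□□□□□□
□□■■□□□
□□■v□□□
□□□□□□□
□□□□□□□
5) □□□□□□□
□□□□□□□
□□■■□□□
□□■□>□□
□□□□□□□
□□□□□□□
6) □□□□□□□
□□□□□□□
□□■■□□□
□□■□■□□
□□□□v□□
□□□□□□□
7) □□□□□□□
□□□□□□□
□□■■□□□
□□■□■□□
□□□<■□□
□□□□□□□
8) □□□□□□□
□□□□□□□
□□■■□□□
□□■^■□□
□□□■■□□
□□□□□□□
9) □□□□□□□
□□□□□□□
□□■■□□□
□□■■>□□
□□□■■□□
□□□□□□□
10) □□□□□□□
□□□□□□□
□□■■^□□
□□■■□□□
□□□■■□□
□□□□□□□
11) □□□□□□□
□□□□□□□
□□■■■>□
□□■■□□□
□□□■■□□
□□□□□□□
12) □□□□□□□
□□□□□□□
□□■■■■□
□□■■□v□
□□□■■□□
□□□□□□□
13) □□□□□□□
□□□□□□□
□□■■■■□
□□■■<■□
□□□■■□□
□□□□□□□
14) □□□□□□□
□□□□□□□
□□■■^■□
□□■■■■□
□□□■■□□
□□□□□□□
15) □□□□□□□
□□□□□□□
□□■<□■□
□□■■■■□
□□□■■□□
□□□□□□□
16) □□□□□□□
□□□□□□□
□□■□□■□
□□■v■■□
□□□■■□□
□□□□□□□
17) □□□□□□□
□□□□□□□
□□■□□■□
□□■□>■□
□□□■■□□
□□□□□□□
18) □□□□□□□
□□□□□□□
□□■□^■□
□□■□□■□
□□□■■□□
□□□□□□□
19) □□□□□□□
□□□□□□□
□□■□■>□
□□■□□■□
□□□■■□□
□□□□□□□
20) □□□□□□□
□□□□□^□
□□■□■□□
□□■□□■□
□□□■■□□
□□□□□□□
21) □□□□□□□
□□□□□■>
□□■□■□□
□□■□□■□
□□□■■□□
□□□□□□□
22) □□□□□□□
□□□□□■■
□□■□■□v
□□■□□■□
□□□■■□□
□□□□□□□

0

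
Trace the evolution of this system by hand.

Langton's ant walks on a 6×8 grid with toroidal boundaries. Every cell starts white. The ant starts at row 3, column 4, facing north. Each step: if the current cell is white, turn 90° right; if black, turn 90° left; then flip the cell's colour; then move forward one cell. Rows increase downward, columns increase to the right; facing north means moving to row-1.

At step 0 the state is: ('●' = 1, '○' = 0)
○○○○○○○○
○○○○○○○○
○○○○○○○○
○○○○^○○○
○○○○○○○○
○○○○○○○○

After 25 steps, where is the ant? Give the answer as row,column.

5,3

t=0: ○○○○○○○○
○○○○○○○○
○○○○○○○○
○○○○^○○○
○○○○○○○○
○○○○○○○○
t=1: ○○○○○○○○
○○○○○○○○
○○○○○○○○
○○○○●>○○
○○○○○○○○
○○○○○○○○
t=2: ○○○○○○○○
○○○○○○○○
○○○○○○○○
○○○○●●○○
○○○○○v○○
○○○○○○○○
t=3: ○○○○○○○○
○○○○○○○○
○○○○○○○○
○○○○●●○○
○○○○<●○○
○○○○○○○○
t=4: ○○○○○○○○
○○○○○○○○
○○○○○○○○
○○○○^●○○
○○○○●●○○
○○○○○○○○
t=5: ○○○○○○○○
○○○○○○○○
○○○○○○○○
○○○<○●○○
○○○○●●○○
○○○○○○○○
t=6: ○○○○○○○○
○○○○○○○○
○○○^○○○○
○○○●○●○○
○○○○●●○○
○○○○○○○○
t=7: ○○○○○○○○
○○○○○○○○
○○○●>○○○
○○○●○●○○
○○○○●●○○
○○○○○○○○
t=8: ○○○○○○○○
○○○○○○○○
○○○●●○○○
○○○●v●○○
○○○○●●○○
○○○○○○○○
t=9: ○○○○○○○○
○○○○○○○○
○○○●●○○○
○○○<●●○○
○○○○●●○○
○○○○○○○○
t=10: ○○○○○○○○
○○○○○○○○
○○○●●○○○
○○○○●●○○
○○○v●●○○
○○○○○○○○
t=11: ○○○○○○○○
○○○○○○○○
○○○●●○○○
○○○○●●○○
○○<●●●○○
○○○○○○○○
t=12: ○○○○○○○○
○○○○○○○○
○○○●●○○○
○○^○●●○○
○○●●●●○○
○○○○○○○○
t=13: ○○○○○○○○
○○○○○○○○
○○○●●○○○
○○●>●●○○
○○●●●●○○
○○○○○○○○
t=14: ○○○○○○○○
○○○○○○○○
○○○●●○○○
○○●●●●○○
○○●v●●○○
○○○○○○○○
t=15: ○○○○○○○○
○○○○○○○○
○○○●●○○○
○○●●●●○○
○○●○>●○○
○○○○○○○○
t=16: ○○○○○○○○
○○○○○○○○
○○○●●○○○
○○●●^●○○
○○●○○●○○
○○○○○○○○
t=17: ○○○○○○○○
○○○○○○○○
○○○●●○○○
○○●<○●○○
○○●○○●○○
○○○○○○○○
t=18: ○○○○○○○○
○○○○○○○○
○○○●●○○○
○○●○○●○○
○○●v○●○○
○○○○○○○○
t=19: ○○○○○○○○
○○○○○○○○
○○○●●○○○
○○●○○●○○
○○<●○●○○
○○○○○○○○
t=20: ○○○○○○○○
○○○○○○○○
○○○●●○○○
○○●○○●○○
○○○●○●○○
○○v○○○○○
t=21: ○○○○○○○○
○○○○○○○○
○○○●●○○○
○○●○○●○○
○○○●○●○○
○<●○○○○○
t=22: ○○○○○○○○
○○○○○○○○
○○○●●○○○
○○●○○●○○
○^○●○●○○
○●●○○○○○
t=23: ○○○○○○○○
○○○○○○○○
○○○●●○○○
○○●○○●○○
○●>●○●○○
○●●○○○○○
t=24: ○○○○○○○○
○○○○○○○○
○○○●●○○○
○○●○○●○○
○●●●○●○○
○●v○○○○○
t=25: ○○○○○○○○
○○○○○○○○
○○○●●○○○
○○●○○●○○
○●●●○●○○
○●○>○○○○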